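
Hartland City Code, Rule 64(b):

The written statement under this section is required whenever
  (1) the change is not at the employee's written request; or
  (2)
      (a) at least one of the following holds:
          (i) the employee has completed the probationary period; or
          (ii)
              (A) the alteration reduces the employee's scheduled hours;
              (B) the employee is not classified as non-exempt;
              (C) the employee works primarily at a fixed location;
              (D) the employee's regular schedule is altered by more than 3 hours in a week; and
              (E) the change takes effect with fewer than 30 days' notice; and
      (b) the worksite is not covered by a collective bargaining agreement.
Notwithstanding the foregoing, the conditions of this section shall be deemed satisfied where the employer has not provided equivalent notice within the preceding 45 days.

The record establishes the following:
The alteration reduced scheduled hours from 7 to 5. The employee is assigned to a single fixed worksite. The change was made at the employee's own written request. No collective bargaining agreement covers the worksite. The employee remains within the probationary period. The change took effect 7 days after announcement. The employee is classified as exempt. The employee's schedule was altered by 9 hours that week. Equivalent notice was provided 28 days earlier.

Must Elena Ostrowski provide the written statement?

Yes — required.

(1) not employee-requested — not met.
(i) past probation — not satisfied.
(A) hours reduced — met.
(B) not (non-exempt) — holds.
(C) fixed location — satisfied.
(D) schedule shift > 3h — met.
(E) < 30 days' notice — met.
So (ii) is satisfied (T AND T AND T AND T AND T).
(a) = F OR T = true.
(b) no CBA — met.
So (2) is satisfied (T AND T).
Overall = F OR T = true.
Exception (no recent notice) — not satisfied.
Result: main true OR exception false → true.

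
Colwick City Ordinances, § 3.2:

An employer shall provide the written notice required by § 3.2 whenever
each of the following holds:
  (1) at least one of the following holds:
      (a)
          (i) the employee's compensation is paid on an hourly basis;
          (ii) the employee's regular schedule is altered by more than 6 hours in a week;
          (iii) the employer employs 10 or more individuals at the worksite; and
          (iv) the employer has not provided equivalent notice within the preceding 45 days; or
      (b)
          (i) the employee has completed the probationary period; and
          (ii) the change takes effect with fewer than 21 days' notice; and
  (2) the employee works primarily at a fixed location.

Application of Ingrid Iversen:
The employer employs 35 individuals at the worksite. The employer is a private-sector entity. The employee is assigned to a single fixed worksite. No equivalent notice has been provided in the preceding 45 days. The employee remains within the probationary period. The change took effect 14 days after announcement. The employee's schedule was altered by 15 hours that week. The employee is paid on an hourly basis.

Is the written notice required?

(i) hourly-paid — satisfied.
(ii) schedule shift > 6h — satisfied.
(iii) ≥ 10 at site — holds.
(iv) no recent notice — holds.
(a) = T AND T AND T AND T = true.
(i) past probation — not met.
(ii) < 21 days' notice — met.
(b) = F AND T = false.
So (1) is satisfied (T OR F).
(2) fixed location — holds.
So Overall is satisfied (T AND T).

Yes — required.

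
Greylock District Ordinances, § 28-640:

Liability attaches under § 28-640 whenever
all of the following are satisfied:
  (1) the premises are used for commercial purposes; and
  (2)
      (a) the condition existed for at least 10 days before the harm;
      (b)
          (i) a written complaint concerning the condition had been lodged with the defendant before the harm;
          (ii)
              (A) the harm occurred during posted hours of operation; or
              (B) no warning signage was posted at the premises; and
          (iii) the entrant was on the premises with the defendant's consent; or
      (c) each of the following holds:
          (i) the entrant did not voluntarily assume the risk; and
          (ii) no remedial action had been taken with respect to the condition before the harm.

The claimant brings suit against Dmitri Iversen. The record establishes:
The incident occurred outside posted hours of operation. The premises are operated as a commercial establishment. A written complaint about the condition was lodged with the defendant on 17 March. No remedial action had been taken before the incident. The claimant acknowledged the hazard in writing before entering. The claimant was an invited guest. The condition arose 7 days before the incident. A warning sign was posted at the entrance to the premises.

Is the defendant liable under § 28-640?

(1) commercial use — holds.
(a) condition ≥10 days old — not met.
(i) complaint lodged — holds.
(A) during posted hours — fails.
(B) no signage posted — fails.
(ii) = F OR F = false.
(iii) consent to enter — satisfied.
(b): T AND F AND T → false.
(i) no assumed risk — not met.
(ii) no remedial action — satisfied.
(c) = F AND T = false.
(2): F OR F OR F → false.
Overall = T AND F = false.

No — not liable.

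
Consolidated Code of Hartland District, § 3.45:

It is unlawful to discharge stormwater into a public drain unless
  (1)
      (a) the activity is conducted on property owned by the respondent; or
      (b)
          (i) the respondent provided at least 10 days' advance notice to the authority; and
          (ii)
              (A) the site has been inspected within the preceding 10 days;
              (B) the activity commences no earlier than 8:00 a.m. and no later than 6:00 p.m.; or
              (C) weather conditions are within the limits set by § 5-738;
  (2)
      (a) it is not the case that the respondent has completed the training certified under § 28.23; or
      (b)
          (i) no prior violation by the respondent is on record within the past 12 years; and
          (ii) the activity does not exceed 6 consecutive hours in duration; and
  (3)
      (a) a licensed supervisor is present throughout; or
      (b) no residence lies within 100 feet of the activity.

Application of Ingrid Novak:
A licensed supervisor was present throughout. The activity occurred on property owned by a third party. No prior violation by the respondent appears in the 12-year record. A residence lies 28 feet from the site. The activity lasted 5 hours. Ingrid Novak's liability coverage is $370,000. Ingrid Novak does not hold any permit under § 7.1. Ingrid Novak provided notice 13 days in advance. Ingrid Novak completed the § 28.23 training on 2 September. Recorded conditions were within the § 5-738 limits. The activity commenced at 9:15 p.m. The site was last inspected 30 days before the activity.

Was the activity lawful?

(a) own property — not met.
(i) ≥10 days' notice — satisfied.
(A) site inspected — not satisfied.
(B) start within hours — not satisfied.
(C) weather ok — holds.
(ii): F OR F OR T → true.
(b): T AND T → true.
(1): F OR T → true.
(a) not (training certified) — fails.
(i) no prior violation — satisfied.
(ii) ≤ 6 hrs duration — met.
So (b) is satisfied (T AND T).
(2): F OR T → true.
(a) supervisor present — met.
(b) no residence in 100 ft — not met.
(3): T OR F → true.
Overall: T AND T AND T → true.

Yes — lawful.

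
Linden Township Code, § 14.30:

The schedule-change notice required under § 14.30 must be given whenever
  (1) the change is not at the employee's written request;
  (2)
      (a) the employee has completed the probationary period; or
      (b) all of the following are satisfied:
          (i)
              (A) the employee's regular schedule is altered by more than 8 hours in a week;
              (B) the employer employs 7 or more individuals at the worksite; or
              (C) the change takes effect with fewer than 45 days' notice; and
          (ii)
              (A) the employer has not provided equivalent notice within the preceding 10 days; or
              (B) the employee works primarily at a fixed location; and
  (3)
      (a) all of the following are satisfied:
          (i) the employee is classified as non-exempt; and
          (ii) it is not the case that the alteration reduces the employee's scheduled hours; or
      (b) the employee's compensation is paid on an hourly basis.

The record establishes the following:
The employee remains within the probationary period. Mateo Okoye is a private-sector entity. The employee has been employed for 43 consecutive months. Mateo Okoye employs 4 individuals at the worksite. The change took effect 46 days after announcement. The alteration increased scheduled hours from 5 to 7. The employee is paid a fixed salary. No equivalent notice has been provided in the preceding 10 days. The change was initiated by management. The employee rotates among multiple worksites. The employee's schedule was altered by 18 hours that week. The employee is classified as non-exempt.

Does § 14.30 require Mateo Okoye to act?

Yes — required.

(1) not employee-requested — met.
(a) past probation — not met.
(A) schedule shift > 8h — satisfied.
(B) ≥ 7 at site — not met.
(C) < 45 days' notice — not satisfied.
(i): T OR F OR F → true.
(A) no recent notice — holds.
(B) fixed location — fails.
(ii) = T OR F = true.
(b): T AND T → true.
So (2) is satisfied (F OR T).
(i) non-exempt — satisfied.
(ii) not (hours reduced) — satisfied.
(a): T AND T → true.
(b) hourly-paid — not satisfied.
So (3) is satisfied (T OR F).
Overall: T AND T AND T → true.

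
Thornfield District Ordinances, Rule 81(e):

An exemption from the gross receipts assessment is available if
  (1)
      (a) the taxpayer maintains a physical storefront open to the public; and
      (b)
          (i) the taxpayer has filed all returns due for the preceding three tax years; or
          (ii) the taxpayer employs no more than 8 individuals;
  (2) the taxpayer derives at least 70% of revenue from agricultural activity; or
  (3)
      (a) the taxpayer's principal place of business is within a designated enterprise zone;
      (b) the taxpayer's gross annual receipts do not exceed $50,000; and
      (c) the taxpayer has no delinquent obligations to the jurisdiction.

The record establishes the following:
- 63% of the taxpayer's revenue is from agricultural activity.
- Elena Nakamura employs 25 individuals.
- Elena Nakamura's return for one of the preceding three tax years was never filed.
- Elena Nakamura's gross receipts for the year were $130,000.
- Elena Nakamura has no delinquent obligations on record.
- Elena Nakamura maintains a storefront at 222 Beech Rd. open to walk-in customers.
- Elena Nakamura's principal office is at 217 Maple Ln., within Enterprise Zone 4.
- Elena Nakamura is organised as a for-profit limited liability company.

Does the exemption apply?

(a) has storefront — holds.
(i) returns current — not satisfied.
(ii) ≤ 8 employees — not satisfied.
So (b) is not satisfied (F OR F).
(1): T AND F → false.
(2) ≥70% agricultural — not met.
(a) in enterprise zone — satisfied.
(b) receipts ≤ $50,000 — not met.
(c) no delinquency — satisfied.
(3) = T AND F AND T = false.
Overall = F OR F OR F = false.

No — not exempt.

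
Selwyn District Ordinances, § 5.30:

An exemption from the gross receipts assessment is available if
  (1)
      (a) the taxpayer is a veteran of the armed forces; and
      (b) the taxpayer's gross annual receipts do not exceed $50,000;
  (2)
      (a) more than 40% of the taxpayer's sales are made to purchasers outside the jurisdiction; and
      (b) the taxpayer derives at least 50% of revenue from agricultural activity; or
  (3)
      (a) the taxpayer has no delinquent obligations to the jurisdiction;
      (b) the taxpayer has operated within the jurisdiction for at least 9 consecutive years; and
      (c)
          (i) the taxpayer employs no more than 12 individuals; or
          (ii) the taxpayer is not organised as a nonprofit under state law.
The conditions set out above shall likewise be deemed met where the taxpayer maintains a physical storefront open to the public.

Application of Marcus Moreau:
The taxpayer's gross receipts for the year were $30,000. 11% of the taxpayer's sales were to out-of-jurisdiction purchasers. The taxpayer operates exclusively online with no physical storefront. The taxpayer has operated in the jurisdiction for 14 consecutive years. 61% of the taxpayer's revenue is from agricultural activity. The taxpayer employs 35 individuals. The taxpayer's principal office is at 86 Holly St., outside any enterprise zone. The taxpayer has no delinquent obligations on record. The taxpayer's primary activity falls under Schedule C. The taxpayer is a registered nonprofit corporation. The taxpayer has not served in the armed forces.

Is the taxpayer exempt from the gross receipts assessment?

(a) veteran — not met.
(b) receipts ≤ $50,000 — met.
So (1) is not satisfied (F AND T).
(a) >40% out-of-jur. sales — not met.
(b) ≥50% agricultural — holds.
(2): F AND T → false.
(a) no delinquency — satisfied.
(b) ≥ 9 yrs in jurisdiction — met.
(i) ≤ 12 employees — fails.
(ii) not (nonprofit) — not satisfied.
(c): F OR F → false.
(3) = T AND T AND F = false.
So Overall is not satisfied (F OR F OR F).
Exception (has storefront) — not satisfied.
Result: main false OR exception false → false.

No — not exempt.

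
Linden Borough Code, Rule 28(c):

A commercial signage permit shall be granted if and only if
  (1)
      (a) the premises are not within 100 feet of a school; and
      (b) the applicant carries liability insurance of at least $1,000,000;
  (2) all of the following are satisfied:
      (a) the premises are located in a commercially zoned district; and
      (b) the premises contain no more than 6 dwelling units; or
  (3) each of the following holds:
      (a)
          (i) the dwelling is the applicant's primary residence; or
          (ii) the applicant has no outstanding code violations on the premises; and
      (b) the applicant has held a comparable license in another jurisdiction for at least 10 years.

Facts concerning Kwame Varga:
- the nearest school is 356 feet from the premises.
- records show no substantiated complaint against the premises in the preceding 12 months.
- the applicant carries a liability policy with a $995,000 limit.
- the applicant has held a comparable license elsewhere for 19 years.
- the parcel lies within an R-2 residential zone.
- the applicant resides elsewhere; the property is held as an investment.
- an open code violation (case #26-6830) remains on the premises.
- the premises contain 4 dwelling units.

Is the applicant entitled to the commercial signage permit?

No — denied.

(a) ≥100 ft from school — holds.
(b) insurance ≥ $1,000,000 — not satisfied.
(1) = T AND F = false.
(a) commercially zoned — not satisfied.
(b) ≤ 6 units — met.
So (2) is not satisfied (F AND T).
(i) primary residence — fails.
(ii) no code violations — not met.
(a): F OR F → false.
(b) prior license ≥ 10 yr — holds.
(3): F AND T → false.
So Overall is not satisfied (F OR F OR F).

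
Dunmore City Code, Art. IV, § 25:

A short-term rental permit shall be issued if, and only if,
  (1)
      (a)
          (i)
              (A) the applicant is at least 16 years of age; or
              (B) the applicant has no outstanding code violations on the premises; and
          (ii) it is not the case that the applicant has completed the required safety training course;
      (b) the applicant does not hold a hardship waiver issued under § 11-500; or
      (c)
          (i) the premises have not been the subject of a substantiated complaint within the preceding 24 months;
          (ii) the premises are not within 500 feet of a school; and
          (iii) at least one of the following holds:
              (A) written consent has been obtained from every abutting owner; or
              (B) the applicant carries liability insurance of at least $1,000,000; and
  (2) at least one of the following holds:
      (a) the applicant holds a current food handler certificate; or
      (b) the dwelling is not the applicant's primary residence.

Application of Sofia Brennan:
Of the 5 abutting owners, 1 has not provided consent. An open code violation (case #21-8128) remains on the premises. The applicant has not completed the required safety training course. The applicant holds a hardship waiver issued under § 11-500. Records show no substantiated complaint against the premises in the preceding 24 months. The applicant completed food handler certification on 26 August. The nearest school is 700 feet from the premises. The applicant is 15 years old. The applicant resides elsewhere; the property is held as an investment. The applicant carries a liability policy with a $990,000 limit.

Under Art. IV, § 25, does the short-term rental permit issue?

(A) age ≥ 16 — fails.
(B) no code violations — fails.
(i): F OR F → false.
(ii) not (safety training) — holds.
(a): F AND T → false.
(b) not (hardship waiver) — not satisfied.
(i) no complaint in 24 mo. — satisfied.
(ii) ≥500 ft from school — holds.
(A) all abutters consent — not met.
(B) insurance ≥ $1,000,000 — not satisfied.
(iii) = F OR F = false.
So (c) is not satisfied (T AND T AND F).
(1): F OR F OR F → false.
(a) food handler cert. — satisfied.
(b) not (primary residence) — met.
(2) = T OR T = true.
Overall = F AND T = false.

No — denied.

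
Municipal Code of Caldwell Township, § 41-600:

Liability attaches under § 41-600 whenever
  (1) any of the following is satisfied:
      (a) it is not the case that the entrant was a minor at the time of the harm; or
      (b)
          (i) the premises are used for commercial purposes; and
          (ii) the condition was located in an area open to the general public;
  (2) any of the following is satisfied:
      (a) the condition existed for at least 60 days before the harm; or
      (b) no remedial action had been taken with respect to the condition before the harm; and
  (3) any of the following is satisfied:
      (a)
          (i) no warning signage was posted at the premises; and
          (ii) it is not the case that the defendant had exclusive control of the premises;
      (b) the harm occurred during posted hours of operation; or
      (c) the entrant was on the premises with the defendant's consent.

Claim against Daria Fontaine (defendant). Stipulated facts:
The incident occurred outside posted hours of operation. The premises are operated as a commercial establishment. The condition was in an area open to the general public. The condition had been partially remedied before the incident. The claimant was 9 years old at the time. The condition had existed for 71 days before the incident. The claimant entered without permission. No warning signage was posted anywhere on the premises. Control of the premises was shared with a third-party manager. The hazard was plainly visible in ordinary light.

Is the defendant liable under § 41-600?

Yes — liable.

(a) not (entrant a minor) — fails.
(i) commercial use — satisfied.
(ii) public area — satisfied.
So (b) is satisfied (T AND T).
(1) = F OR T = true.
(a) condition ≥60 days old — met.
(b) no remedial action — not met.
(2): T OR F → true.
(i) no signage posted — satisfied.
(ii) not (exclusive control) — satisfied.
So (a) is satisfied (T AND T).
(b) during posted hours — fails.
(c) consent to enter — not satisfied.
(3) = T OR F OR F = true.
Overall = T AND T AND T = true.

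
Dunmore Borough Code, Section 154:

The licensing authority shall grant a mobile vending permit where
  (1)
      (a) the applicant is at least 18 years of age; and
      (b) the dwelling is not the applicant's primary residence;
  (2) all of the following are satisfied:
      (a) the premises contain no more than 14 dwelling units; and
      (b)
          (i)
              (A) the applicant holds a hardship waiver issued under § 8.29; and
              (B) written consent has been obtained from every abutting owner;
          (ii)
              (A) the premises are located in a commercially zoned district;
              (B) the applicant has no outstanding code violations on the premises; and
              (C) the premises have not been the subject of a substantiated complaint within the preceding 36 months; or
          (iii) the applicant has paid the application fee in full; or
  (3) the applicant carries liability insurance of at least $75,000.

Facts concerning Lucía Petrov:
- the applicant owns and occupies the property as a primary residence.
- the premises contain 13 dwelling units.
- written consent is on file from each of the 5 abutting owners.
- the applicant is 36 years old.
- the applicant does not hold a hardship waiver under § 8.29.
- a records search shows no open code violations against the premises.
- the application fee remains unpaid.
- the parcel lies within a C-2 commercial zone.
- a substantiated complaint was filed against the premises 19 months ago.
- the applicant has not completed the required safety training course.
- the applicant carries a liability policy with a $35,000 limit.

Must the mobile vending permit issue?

No — denied.

(a) age ≥ 18 — met.
(b) not (primary residence) — not met.
(1): T AND F → false.
(a) ≤ 14 units — met.
(A) hardship waiver — not met.
(B) all abutters consent — satisfied.
(i) = F AND T = false.
(A) commercially zoned — satisfied.
(B) no code violations — holds.
(C) no complaint in 36 mo. — fails.
So (ii) is not satisfied (T AND T AND F).
(iii) fee paid — not met.
(b) = F OR F OR F = false.
(2): T AND F → false.
(3) insurance ≥ $75,000 — not satisfied.
So Overall is not satisfied (F OR F OR F).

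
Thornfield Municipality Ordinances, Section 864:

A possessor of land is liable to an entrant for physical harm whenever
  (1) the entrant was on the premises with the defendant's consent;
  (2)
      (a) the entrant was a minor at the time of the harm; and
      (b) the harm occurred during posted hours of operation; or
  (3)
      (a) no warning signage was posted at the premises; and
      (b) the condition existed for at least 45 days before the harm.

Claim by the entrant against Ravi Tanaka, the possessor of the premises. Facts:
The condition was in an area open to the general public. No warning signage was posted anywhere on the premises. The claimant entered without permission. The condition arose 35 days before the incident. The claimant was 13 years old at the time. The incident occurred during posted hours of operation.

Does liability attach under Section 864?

Yes — liable.

(1) consent to enter — fails.
(a) entrant a minor — met.
(b) during posted hours — satisfied.
(2) = T AND T = true.
(a) no signage posted — met.
(b) condition ≥45 days old — not met.
(3): T AND F → false.
Overall = F OR T OR F = true.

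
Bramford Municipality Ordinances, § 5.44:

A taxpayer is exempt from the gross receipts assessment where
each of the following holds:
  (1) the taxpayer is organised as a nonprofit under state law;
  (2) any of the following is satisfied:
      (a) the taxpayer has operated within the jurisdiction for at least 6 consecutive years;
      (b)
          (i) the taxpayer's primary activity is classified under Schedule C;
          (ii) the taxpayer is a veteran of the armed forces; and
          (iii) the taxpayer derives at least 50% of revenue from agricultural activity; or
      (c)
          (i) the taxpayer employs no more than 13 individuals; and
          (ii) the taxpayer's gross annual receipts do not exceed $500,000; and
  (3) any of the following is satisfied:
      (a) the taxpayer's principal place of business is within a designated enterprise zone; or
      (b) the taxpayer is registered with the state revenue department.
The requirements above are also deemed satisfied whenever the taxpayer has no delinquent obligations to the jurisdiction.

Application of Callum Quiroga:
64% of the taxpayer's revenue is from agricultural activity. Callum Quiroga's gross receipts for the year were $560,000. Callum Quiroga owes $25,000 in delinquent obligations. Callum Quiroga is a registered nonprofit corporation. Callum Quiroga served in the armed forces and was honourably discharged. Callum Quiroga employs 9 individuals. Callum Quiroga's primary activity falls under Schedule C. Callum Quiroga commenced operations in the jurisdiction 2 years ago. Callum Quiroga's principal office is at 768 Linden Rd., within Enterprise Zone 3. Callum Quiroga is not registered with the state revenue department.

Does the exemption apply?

(1) nonprofit — satisfied.
(a) ≥ 6 yrs in jurisdiction — not satisfied.
(i) Schedule C activity — holds.
(ii) veteran — satisfied.
(iii) ≥50% agricultural — holds.
(b) = T AND T AND T = true.
(i) ≤ 13 employees — holds.
(ii) receipts ≤ $500,000 — fails.
(c): T AND F → false.
(2) = F OR T OR F = true.
(a) in enterprise zone — satisfied.
(b) state-registered — fails.
(3): T OR F → true.
Overall: T AND T AND T → true.
Exception (no delinquency) — not satisfied.
Result: main true OR exception false → true.

Yes — exempt.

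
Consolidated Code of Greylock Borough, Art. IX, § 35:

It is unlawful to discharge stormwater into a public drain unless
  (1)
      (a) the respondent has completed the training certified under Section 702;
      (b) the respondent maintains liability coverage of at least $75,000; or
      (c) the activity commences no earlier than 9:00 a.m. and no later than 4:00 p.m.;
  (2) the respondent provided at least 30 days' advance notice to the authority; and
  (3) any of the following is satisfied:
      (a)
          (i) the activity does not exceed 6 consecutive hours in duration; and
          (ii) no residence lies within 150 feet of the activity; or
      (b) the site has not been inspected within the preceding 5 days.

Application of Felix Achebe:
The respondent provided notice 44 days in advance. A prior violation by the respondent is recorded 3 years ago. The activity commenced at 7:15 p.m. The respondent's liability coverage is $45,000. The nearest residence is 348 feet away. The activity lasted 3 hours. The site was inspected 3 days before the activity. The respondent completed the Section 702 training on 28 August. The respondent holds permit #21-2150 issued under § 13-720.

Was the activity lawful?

Yes — lawful.

(a) training certified — met.
(b) coverage ≥ $75,000 — not satisfied.
(c) start within hours — not satisfied.
(1) = T OR F OR F = true.
(2) ≥30 days' notice — holds.
(i) ≤ 6 hrs duration — met.
(ii) no residence in 150 ft — met.
(a): T AND T → true.
(b) not (site inspected) — not met.
(3) = T OR F = true.
So Overall is satisfied (T AND T AND T).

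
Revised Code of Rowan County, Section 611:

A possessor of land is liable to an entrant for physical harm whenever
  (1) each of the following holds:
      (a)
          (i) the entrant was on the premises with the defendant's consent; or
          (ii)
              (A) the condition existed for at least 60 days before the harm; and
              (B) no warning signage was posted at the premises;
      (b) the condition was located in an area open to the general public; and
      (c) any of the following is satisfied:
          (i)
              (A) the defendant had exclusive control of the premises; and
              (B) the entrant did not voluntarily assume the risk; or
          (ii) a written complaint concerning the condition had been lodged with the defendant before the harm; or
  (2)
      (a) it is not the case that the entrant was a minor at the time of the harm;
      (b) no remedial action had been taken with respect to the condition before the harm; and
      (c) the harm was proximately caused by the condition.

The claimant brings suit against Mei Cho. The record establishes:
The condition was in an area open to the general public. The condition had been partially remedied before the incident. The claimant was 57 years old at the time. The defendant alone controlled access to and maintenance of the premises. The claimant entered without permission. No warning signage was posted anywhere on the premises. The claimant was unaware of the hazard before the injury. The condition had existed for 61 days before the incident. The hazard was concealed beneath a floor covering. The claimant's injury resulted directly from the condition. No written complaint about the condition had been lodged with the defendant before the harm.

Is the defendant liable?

(i) consent to enter — not met.
(A) condition ≥60 days old — holds.
(B) no signage posted — met.
(ii) = T AND T = true.
(a) = F OR T = true.
(b) public area — holds.
(A) exclusive control — satisfied.
(B) no assumed risk — satisfied.
So (i) is satisfied (T AND T).
(ii) complaint lodged — fails.
So (c) is satisfied (T OR F).
(1) = T AND T AND T = true.
(a) not (entrant a minor) — met.
(b) no remedial action — not satisfied.
(c) proximate cause — satisfied.
(2) = T AND F AND T = false.
Overall = T OR F = true.

Yes — liable.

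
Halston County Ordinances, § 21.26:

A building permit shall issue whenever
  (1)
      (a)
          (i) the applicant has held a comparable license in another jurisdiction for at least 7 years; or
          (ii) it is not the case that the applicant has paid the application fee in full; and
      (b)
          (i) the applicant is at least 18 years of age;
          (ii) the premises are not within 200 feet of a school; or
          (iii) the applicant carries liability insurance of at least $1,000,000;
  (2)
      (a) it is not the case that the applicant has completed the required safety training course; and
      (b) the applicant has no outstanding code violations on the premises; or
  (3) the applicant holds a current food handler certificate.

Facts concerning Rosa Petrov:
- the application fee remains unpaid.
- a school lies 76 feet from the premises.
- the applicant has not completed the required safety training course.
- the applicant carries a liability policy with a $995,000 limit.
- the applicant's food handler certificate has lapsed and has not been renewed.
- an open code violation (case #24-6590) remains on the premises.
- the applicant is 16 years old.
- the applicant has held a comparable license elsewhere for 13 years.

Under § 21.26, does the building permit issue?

(i) prior license ≥ 7 yr — met.
(ii) not (fee paid) — holds.
So (a) is satisfied (T OR T).
(i) age ≥ 18 — not met.
(ii) ≥200 ft from school — fails.
(iii) insurance ≥ $1,000,000 — not satisfied.
(b): F OR F OR F → false.
So (1) is not satisfied (T AND F).
(a) not (safety training) — holds.
(b) no code violations — fails.
(2) = T AND F = false.
(3) food handler cert. — fails.
So Overall is not satisfied (F OR F OR F).

No — denied.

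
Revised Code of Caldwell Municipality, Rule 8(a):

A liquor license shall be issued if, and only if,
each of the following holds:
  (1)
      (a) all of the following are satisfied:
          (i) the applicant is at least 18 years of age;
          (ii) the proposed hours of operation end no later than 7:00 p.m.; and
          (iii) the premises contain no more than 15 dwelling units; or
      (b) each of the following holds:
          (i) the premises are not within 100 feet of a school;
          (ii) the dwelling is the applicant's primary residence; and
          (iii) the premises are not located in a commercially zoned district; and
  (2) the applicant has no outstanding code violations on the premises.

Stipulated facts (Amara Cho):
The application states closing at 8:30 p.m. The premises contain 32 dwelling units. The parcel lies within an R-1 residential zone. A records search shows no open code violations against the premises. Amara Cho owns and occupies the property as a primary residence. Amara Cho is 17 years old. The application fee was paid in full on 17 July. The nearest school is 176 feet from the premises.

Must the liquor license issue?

(i) age ≥ 18 — fails.
(ii) closes by 7 p.m. — not met.
(iii) ≤ 15 units — not satisfied.
(a): F AND F AND F → false.
(i) ≥100 ft from school — met.
(ii) primary residence — satisfied.
(iii) not (commercially zoned) — met.
So (b) is satisfied (T AND T AND T).
So (1) is satisfied (F OR T).
(2) no code violations — met.
Overall = T AND T = true.

Yes — granted.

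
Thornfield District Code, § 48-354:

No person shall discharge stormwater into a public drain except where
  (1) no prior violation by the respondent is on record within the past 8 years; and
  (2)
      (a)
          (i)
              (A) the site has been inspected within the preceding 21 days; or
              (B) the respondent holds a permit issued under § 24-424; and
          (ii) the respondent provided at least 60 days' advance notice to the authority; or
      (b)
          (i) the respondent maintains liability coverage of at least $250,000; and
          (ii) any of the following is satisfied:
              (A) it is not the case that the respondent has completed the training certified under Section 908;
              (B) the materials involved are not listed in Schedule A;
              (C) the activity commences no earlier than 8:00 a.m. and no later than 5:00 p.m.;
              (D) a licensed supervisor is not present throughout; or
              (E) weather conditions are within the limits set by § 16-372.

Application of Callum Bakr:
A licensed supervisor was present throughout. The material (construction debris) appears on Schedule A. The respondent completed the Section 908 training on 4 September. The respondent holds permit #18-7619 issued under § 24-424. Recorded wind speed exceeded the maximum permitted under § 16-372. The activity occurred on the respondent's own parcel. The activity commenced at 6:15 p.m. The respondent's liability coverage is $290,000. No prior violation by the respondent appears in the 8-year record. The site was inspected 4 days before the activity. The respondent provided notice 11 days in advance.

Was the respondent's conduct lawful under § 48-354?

(1) no prior violation — met.
(A) site inspected — holds.
(B) holds permit — met.
So (i) is satisfied (T OR T).
(ii) ≥60 days' notice — not met.
So (a) is not satisfied (T AND F).
(i) coverage ≥ $250,000 — met.
(A) not (training certified) — fails.
(B) not (Schedule A material) — fails.
(C) start within hours — not satisfied.
(D) not (supervisor present) — fails.
(E) weather ok — not met.
(ii): F OR F OR F OR F OR F → false.
(b) = T AND F = false.
(2) = F OR F = false.
So Overall is not satisfied (T AND F).

No — unlawful.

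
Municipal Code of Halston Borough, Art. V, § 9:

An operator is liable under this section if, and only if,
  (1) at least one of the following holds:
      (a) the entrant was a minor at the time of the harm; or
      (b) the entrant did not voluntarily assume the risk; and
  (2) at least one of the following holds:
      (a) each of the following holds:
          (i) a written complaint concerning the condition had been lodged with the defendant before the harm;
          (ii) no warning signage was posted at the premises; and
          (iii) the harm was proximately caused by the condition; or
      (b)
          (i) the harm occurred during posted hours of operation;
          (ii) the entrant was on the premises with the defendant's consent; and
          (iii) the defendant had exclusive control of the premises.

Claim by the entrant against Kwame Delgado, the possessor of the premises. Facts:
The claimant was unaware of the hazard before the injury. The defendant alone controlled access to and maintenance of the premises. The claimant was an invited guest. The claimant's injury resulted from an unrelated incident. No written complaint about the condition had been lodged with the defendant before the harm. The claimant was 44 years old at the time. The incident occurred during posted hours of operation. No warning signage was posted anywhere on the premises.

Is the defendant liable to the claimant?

(a) entrant a minor — fails.
(b) no assumed risk — met.
So (1) is satisfied (F OR T).
(i) complaint lodged — not satisfied.
(ii) no signage posted — satisfied.
(iii) proximate cause — fails.
(a): F AND T AND F → false.
(i) during posted hours — satisfied.
(ii) consent to enter — holds.
(iii) exclusive control — met.
(b): T AND T AND T → true.
So (2) is satisfied (F OR T).
Overall = T AND T = true.

Yes — liable.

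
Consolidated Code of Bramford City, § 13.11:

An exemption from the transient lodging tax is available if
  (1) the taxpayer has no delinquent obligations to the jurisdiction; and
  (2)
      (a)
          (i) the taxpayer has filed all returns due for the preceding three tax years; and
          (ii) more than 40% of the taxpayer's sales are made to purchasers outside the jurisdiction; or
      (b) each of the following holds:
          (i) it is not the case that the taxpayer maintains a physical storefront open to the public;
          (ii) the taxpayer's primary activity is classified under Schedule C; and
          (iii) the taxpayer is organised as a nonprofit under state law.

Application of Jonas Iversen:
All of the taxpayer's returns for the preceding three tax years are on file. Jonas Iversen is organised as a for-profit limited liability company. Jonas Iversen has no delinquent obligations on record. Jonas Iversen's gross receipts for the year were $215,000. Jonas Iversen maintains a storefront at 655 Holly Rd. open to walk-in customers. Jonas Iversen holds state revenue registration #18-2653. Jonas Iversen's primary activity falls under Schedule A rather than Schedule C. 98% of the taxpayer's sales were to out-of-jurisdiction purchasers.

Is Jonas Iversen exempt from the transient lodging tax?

(1) no delinquency — met.
(i) returns current — holds.
(ii) >40% out-of-jur. sales — met.
So (a) is satisfied (T AND T).
(i) not (has storefront) — not satisfied.
(ii) Schedule C activity — not met.
(iii) nonprofit — not satisfied.
(b) = F AND F AND F = false.
(2) = T OR F = true.
So Overall is satisfied (T AND T).

Yes — exempt.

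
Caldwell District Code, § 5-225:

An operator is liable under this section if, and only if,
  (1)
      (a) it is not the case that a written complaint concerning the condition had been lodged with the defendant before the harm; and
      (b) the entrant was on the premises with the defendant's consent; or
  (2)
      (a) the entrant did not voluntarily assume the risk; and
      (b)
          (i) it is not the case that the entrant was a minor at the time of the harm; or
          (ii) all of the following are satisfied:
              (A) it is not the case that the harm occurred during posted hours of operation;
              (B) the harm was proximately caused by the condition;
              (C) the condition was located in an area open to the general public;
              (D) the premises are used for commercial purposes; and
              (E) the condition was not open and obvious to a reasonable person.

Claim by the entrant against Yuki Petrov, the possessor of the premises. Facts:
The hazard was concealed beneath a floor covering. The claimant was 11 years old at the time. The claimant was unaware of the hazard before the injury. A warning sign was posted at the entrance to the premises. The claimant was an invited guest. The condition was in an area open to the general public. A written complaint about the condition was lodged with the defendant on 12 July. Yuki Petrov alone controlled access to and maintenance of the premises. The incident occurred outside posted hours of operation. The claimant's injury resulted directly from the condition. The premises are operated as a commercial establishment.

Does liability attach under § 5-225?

Yes — liable.

(a) not (complaint lodged) — fails.
(b) consent to enter — satisfied.
(1): F AND T → false.
(a) no assumed risk — satisfied.
(i) not (entrant a minor) — fails.
(A) not (during posted hours) — holds.
(B) proximate cause — holds.
(C) public area — met.
(D) commercial use — met.
(E) not open/obvious — holds.
(ii) = T AND T AND T AND T AND T = true.
(b) = F OR T = true.
So (2) is satisfied (T AND T).
Overall = F OR T = true.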